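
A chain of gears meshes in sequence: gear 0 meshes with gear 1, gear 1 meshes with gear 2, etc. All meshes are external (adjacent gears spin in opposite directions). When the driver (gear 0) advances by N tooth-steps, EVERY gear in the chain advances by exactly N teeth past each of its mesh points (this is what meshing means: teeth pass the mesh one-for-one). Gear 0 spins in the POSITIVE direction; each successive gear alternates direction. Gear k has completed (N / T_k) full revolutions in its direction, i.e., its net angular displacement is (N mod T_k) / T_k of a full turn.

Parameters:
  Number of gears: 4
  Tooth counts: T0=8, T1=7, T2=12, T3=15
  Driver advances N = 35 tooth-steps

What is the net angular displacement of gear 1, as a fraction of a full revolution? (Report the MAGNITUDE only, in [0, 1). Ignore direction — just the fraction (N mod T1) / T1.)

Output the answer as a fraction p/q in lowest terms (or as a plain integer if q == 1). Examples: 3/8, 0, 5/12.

Answer: 0

Derivation:
Chain of 4 gears, tooth counts: [8, 7, 12, 15]
  gear 0: T0=8, direction=positive, advance = 35 mod 8 = 3 teeth = 3/8 turn
  gear 1: T1=7, direction=negative, advance = 35 mod 7 = 0 teeth = 0/7 turn
  gear 2: T2=12, direction=positive, advance = 35 mod 12 = 11 teeth = 11/12 turn
  gear 3: T3=15, direction=negative, advance = 35 mod 15 = 5 teeth = 5/15 turn
Gear 1: 35 mod 7 = 0
Fraction = 0 / 7 = 0/1 (gcd(0,7)=7) = 0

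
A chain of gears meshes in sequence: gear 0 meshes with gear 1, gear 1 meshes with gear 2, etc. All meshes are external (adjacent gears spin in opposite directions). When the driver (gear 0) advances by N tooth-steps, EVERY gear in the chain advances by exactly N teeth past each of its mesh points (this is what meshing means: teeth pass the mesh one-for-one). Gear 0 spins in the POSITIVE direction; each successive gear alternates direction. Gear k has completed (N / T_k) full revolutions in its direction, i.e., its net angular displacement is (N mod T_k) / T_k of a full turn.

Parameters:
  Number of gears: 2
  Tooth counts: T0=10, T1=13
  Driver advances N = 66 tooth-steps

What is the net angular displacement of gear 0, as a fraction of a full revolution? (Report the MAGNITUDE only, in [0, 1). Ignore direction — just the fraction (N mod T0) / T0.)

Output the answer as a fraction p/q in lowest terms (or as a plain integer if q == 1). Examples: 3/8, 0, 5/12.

Chain of 2 gears, tooth counts: [10, 13]
  gear 0: T0=10, direction=positive, advance = 66 mod 10 = 6 teeth = 6/10 turn
  gear 1: T1=13, direction=negative, advance = 66 mod 13 = 1 teeth = 1/13 turn
Gear 0: 66 mod 10 = 6
Fraction = 6 / 10 = 3/5 (gcd(6,10)=2) = 3/5

Answer: 3/5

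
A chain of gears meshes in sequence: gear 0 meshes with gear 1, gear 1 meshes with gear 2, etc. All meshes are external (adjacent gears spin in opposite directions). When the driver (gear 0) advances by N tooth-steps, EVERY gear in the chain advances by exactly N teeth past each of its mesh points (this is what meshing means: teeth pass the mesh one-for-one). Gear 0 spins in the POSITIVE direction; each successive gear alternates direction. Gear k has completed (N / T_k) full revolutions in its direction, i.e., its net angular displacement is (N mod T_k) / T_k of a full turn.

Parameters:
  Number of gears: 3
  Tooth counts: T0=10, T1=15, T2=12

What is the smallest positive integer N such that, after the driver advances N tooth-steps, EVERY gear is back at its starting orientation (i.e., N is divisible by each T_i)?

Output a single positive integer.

Answer: 60

Derivation:
Gear k returns to start when N is a multiple of T_k.
All gears at start simultaneously when N is a common multiple of [10, 15, 12]; the smallest such N is lcm(10, 15, 12).
Start: lcm = T0 = 10
Fold in T1=15: gcd(10, 15) = 5; lcm(10, 15) = 10 * 15 / 5 = 150 / 5 = 30
Fold in T2=12: gcd(30, 12) = 6; lcm(30, 12) = 30 * 12 / 6 = 360 / 6 = 60
Full cycle length = 60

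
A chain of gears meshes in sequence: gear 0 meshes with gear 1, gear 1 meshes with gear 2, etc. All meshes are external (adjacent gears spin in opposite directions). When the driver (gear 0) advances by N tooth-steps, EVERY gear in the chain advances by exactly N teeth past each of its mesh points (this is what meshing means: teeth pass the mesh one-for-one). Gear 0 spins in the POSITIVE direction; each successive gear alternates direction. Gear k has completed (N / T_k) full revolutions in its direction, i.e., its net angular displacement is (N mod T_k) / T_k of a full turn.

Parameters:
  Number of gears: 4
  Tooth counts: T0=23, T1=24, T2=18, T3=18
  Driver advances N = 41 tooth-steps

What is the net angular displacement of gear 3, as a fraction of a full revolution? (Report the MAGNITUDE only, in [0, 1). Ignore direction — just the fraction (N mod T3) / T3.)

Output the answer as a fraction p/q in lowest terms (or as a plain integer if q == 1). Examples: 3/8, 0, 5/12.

Chain of 4 gears, tooth counts: [23, 24, 18, 18]
  gear 0: T0=23, direction=positive, advance = 41 mod 23 = 18 teeth = 18/23 turn
  gear 1: T1=24, direction=negative, advance = 41 mod 24 = 17 teeth = 17/24 turn
  gear 2: T2=18, direction=positive, advance = 41 mod 18 = 5 teeth = 5/18 turn
  gear 3: T3=18, direction=negative, advance = 41 mod 18 = 5 teeth = 5/18 turn
Gear 3: 41 mod 18 = 5
Fraction = 5 / 18 = 5/18 (gcd(5,18)=1) = 5/18

Answer: 5/18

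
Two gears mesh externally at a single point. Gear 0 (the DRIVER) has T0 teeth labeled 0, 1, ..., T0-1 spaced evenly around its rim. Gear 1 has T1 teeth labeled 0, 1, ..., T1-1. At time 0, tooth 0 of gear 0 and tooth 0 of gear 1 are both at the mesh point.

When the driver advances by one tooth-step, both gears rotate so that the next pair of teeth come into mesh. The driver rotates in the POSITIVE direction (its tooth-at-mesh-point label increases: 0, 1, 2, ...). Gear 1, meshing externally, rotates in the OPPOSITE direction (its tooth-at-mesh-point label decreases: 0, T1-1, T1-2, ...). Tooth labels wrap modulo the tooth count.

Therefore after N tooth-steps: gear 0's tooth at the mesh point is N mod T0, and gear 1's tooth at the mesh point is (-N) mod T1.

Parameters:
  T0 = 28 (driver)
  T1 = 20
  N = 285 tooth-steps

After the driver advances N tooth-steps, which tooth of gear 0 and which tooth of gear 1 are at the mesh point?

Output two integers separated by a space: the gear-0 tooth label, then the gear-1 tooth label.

Gear 0 (driver, T0=28): tooth at mesh = N mod T0
  285 = 10 * 28 + 5, so 285 mod 28 = 5
  gear 0 tooth = 5
Gear 1 (driven, T1=20): tooth at mesh = (-N) mod T1
  285 = 14 * 20 + 5, so 285 mod 20 = 5
  (-285) mod 20 = (-5) mod 20 = 20 - 5 = 15
Mesh after 285 steps: gear-0 tooth 5 meets gear-1 tooth 15

Answer: 5 15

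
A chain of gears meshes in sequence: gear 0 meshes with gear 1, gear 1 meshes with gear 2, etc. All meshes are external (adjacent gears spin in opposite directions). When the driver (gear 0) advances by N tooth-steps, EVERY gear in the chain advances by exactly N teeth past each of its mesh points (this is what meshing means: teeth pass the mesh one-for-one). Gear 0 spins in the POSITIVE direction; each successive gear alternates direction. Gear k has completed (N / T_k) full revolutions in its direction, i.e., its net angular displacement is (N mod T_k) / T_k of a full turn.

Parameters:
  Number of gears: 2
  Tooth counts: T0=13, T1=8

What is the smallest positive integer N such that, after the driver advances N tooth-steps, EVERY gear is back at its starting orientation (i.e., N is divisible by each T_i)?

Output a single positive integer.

Answer: 104

Derivation:
Gear k returns to start when N is a multiple of T_k.
All gears at start simultaneously when N is a common multiple of [13, 8]; the smallest such N is lcm(13, 8).
Start: lcm = T0 = 13
Fold in T1=8: gcd(13, 8) = 1; lcm(13, 8) = 13 * 8 / 1 = 104 / 1 = 104
Full cycle length = 104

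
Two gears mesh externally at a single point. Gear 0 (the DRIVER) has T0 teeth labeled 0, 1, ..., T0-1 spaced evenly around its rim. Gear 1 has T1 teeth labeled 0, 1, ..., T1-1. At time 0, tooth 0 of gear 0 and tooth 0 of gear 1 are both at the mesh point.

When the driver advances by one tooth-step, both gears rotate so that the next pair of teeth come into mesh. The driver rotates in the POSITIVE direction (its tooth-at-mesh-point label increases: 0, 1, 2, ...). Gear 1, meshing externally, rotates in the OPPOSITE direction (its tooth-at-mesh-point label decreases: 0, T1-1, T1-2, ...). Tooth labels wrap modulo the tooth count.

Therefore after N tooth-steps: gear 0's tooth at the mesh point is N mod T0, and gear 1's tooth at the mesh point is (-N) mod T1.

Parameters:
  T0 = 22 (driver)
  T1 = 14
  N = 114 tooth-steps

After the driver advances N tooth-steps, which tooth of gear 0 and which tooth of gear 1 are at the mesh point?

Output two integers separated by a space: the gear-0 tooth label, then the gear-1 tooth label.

Gear 0 (driver, T0=22): tooth at mesh = N mod T0
  114 = 5 * 22 + 4, so 114 mod 22 = 4
  gear 0 tooth = 4
Gear 1 (driven, T1=14): tooth at mesh = (-N) mod T1
  114 = 8 * 14 + 2, so 114 mod 14 = 2
  (-114) mod 14 = (-2) mod 14 = 14 - 2 = 12
Mesh after 114 steps: gear-0 tooth 4 meets gear-1 tooth 12

Answer: 4 12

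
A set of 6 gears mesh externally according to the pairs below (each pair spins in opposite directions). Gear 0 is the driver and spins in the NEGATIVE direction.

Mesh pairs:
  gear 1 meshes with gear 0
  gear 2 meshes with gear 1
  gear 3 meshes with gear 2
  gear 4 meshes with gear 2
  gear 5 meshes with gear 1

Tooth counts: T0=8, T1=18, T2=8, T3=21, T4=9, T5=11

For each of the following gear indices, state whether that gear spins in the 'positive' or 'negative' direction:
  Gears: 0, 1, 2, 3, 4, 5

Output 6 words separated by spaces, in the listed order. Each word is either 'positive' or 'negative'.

Gear 0 (driver): negative (depth 0)
  gear 1: meshes with gear 0 -> depth 1 -> positive (opposite of gear 0)
  gear 2: meshes with gear 1 -> depth 2 -> negative (opposite of gear 1)
  gear 3: meshes with gear 2 -> depth 3 -> positive (opposite of gear 2)
  gear 4: meshes with gear 2 -> depth 3 -> positive (opposite of gear 2)
  gear 5: meshes with gear 1 -> depth 2 -> negative (opposite of gear 1)
Queried indices 0, 1, 2, 3, 4, 5 -> negative, positive, negative, positive, positive, negative

Answer: negative positive negative positive positive negative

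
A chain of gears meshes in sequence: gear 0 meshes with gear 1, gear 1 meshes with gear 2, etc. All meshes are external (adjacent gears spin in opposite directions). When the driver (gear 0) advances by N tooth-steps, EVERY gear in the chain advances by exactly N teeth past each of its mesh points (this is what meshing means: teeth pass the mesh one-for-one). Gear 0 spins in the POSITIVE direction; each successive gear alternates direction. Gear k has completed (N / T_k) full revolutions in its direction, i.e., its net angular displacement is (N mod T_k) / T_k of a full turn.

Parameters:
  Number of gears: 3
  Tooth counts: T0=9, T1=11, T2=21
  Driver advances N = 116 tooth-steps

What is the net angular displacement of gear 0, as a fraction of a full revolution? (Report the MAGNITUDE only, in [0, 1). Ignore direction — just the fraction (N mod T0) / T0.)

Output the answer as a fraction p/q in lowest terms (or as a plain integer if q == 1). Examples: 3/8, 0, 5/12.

Chain of 3 gears, tooth counts: [9, 11, 21]
  gear 0: T0=9, direction=positive, advance = 116 mod 9 = 8 teeth = 8/9 turn
  gear 1: T1=11, direction=negative, advance = 116 mod 11 = 6 teeth = 6/11 turn
  gear 2: T2=21, direction=positive, advance = 116 mod 21 = 11 teeth = 11/21 turn
Gear 0: 116 mod 9 = 8
Fraction = 8 / 9 = 8/9 (gcd(8,9)=1) = 8/9

Answer: 8/9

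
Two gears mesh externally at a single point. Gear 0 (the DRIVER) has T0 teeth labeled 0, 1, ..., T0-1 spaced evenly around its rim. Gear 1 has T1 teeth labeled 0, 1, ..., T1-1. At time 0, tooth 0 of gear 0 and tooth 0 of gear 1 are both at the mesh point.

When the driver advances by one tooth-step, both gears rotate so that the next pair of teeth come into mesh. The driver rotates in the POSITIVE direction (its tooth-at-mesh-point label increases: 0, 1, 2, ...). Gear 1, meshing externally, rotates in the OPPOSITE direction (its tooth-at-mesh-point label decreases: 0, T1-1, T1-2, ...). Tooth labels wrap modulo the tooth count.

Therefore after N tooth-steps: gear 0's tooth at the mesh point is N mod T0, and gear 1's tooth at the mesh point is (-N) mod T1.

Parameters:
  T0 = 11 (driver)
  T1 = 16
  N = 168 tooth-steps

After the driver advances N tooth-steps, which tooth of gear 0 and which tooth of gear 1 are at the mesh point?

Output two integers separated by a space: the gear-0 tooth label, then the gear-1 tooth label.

Gear 0 (driver, T0=11): tooth at mesh = N mod T0
  168 = 15 * 11 + 3, so 168 mod 11 = 3
  gear 0 tooth = 3
Gear 1 (driven, T1=16): tooth at mesh = (-N) mod T1
  168 = 10 * 16 + 8, so 168 mod 16 = 8
  (-168) mod 16 = (-8) mod 16 = 16 - 8 = 8
Mesh after 168 steps: gear-0 tooth 3 meets gear-1 tooth 8

Answer: 3 8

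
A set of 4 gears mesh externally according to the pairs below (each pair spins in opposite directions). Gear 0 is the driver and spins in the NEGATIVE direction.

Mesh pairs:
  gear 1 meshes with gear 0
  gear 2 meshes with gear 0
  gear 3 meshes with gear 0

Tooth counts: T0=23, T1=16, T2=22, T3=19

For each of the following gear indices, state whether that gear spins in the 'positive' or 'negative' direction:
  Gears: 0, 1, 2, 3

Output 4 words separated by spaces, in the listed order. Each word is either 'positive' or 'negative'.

Answer: negative positive positive positive

Derivation:
Gear 0 (driver): negative (depth 0)
  gear 1: meshes with gear 0 -> depth 1 -> positive (opposite of gear 0)
  gear 2: meshes with gear 0 -> depth 1 -> positive (opposite of gear 0)
  gear 3: meshes with gear 0 -> depth 1 -> positive (opposite of gear 0)
Queried indices 0, 1, 2, 3 -> negative, positive, positive, positive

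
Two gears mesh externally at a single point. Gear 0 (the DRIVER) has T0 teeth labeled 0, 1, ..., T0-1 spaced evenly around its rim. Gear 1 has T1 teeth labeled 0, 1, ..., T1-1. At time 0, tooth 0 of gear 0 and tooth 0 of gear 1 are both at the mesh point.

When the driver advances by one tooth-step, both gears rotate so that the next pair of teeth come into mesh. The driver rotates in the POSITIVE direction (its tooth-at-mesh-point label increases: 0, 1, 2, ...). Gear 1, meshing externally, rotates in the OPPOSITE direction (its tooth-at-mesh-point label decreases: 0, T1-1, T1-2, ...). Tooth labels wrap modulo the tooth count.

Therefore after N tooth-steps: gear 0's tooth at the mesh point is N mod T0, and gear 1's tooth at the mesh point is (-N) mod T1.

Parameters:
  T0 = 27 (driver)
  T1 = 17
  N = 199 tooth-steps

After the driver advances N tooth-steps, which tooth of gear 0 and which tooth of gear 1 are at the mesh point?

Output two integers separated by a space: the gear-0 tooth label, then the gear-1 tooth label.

Answer: 10 5

Derivation:
Gear 0 (driver, T0=27): tooth at mesh = N mod T0
  199 = 7 * 27 + 10, so 199 mod 27 = 10
  gear 0 tooth = 10
Gear 1 (driven, T1=17): tooth at mesh = (-N) mod T1
  199 = 11 * 17 + 12, so 199 mod 17 = 12
  (-199) mod 17 = (-12) mod 17 = 17 - 12 = 5
Mesh after 199 steps: gear-0 tooth 10 meets gear-1 tooth 5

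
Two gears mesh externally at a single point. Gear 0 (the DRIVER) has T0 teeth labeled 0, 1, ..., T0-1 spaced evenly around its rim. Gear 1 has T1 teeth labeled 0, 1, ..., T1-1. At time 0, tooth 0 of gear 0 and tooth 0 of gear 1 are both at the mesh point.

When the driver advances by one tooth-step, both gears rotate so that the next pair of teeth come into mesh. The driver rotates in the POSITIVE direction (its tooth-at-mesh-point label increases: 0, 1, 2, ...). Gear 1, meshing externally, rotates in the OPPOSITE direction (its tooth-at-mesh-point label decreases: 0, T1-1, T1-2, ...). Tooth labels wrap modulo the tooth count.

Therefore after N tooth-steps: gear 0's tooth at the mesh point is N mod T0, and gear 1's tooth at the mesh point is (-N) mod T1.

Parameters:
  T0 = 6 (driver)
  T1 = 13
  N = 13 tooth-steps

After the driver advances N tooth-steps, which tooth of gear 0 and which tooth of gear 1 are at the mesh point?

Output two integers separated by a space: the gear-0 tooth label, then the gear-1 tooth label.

Gear 0 (driver, T0=6): tooth at mesh = N mod T0
  13 = 2 * 6 + 1, so 13 mod 6 = 1
  gear 0 tooth = 1
Gear 1 (driven, T1=13): tooth at mesh = (-N) mod T1
  13 = 1 * 13 + 0, so 13 mod 13 = 0
  (-13) mod 13 = 0
Mesh after 13 steps: gear-0 tooth 1 meets gear-1 tooth 0

Answer: 1 0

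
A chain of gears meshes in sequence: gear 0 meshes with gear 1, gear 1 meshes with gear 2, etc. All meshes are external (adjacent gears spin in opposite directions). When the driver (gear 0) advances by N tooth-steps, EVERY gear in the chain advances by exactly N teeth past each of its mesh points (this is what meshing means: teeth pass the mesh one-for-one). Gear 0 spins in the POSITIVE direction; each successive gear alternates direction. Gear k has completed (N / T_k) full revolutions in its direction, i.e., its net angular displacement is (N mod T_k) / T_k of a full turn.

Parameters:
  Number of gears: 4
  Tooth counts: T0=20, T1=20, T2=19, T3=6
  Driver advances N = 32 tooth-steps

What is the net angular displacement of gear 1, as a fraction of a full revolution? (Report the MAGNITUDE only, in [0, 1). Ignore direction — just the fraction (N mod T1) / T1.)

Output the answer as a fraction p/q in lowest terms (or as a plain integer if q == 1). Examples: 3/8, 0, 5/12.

Chain of 4 gears, tooth counts: [20, 20, 19, 6]
  gear 0: T0=20, direction=positive, advance = 32 mod 20 = 12 teeth = 12/20 turn
  gear 1: T1=20, direction=negative, advance = 32 mod 20 = 12 teeth = 12/20 turn
  gear 2: T2=19, direction=positive, advance = 32 mod 19 = 13 teeth = 13/19 turn
  gear 3: T3=6, direction=negative, advance = 32 mod 6 = 2 teeth = 2/6 turn
Gear 1: 32 mod 20 = 12
Fraction = 12 / 20 = 3/5 (gcd(12,20)=4) = 3/5

Answer: 3/5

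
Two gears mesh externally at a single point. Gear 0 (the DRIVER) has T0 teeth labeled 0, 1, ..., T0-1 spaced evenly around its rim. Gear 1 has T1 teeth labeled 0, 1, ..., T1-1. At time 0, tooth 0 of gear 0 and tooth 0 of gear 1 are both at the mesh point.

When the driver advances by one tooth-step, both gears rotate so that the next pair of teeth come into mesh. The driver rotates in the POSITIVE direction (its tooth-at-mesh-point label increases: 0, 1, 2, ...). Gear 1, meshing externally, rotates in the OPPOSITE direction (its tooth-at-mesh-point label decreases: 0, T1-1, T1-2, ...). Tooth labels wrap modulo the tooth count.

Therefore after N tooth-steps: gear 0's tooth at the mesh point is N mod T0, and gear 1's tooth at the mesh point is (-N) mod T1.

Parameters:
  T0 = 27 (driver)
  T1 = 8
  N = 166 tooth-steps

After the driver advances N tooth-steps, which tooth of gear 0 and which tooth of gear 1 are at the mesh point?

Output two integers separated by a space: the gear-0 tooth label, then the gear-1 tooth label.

Gear 0 (driver, T0=27): tooth at mesh = N mod T0
  166 = 6 * 27 + 4, so 166 mod 27 = 4
  gear 0 tooth = 4
Gear 1 (driven, T1=8): tooth at mesh = (-N) mod T1
  166 = 20 * 8 + 6, so 166 mod 8 = 6
  (-166) mod 8 = (-6) mod 8 = 8 - 6 = 2
Mesh after 166 steps: gear-0 tooth 4 meets gear-1 tooth 2

Answer: 4 2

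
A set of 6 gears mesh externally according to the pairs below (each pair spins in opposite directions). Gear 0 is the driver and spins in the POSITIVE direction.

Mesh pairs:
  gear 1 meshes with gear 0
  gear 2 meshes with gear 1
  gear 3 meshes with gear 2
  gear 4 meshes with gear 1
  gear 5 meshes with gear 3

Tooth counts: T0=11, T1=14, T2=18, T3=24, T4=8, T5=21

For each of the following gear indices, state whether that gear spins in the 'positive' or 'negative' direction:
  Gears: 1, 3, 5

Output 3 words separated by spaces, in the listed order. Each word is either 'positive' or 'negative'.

Gear 0 (driver): positive (depth 0)
  gear 1: meshes with gear 0 -> depth 1 -> negative (opposite of gear 0)
  gear 2: meshes with gear 1 -> depth 2 -> positive (opposite of gear 1)
  gear 3: meshes with gear 2 -> depth 3 -> negative (opposite of gear 2)
  gear 4: meshes with gear 1 -> depth 2 -> positive (opposite of gear 1)
  gear 5: meshes with gear 3 -> depth 4 -> positive (opposite of gear 3)
Queried indices 1, 3, 5 -> negative, negative, positive

Answer: negative negative positive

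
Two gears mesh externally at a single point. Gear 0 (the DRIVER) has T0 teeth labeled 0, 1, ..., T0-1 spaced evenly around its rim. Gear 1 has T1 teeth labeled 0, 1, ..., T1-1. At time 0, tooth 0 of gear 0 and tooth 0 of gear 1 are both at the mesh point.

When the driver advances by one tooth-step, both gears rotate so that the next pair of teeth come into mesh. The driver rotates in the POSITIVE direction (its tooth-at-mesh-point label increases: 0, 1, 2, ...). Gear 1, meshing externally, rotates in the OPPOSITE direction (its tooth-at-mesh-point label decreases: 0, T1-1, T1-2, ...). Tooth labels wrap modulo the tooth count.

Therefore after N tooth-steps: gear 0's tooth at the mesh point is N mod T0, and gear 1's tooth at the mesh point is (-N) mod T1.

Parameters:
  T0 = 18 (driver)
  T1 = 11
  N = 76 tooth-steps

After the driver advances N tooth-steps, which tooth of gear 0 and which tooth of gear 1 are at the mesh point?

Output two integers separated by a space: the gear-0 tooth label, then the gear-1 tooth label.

Gear 0 (driver, T0=18): tooth at mesh = N mod T0
  76 = 4 * 18 + 4, so 76 mod 18 = 4
  gear 0 tooth = 4
Gear 1 (driven, T1=11): tooth at mesh = (-N) mod T1
  76 = 6 * 11 + 10, so 76 mod 11 = 10
  (-76) mod 11 = (-10) mod 11 = 11 - 10 = 1
Mesh after 76 steps: gear-0 tooth 4 meets gear-1 tooth 1

Answer: 4 1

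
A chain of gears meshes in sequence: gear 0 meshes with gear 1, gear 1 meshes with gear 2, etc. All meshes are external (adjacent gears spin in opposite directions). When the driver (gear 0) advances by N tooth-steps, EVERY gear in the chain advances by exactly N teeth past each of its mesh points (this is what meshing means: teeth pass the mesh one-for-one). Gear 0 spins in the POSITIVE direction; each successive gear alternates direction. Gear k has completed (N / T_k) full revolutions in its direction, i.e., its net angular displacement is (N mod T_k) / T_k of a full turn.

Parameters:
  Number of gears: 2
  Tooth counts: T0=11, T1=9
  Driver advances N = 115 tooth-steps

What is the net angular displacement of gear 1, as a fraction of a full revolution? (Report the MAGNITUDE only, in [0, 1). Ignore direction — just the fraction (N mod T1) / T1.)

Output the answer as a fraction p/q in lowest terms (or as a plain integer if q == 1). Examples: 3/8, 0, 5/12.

Answer: 7/9

Derivation:
Chain of 2 gears, tooth counts: [11, 9]
  gear 0: T0=11, direction=positive, advance = 115 mod 11 = 5 teeth = 5/11 turn
  gear 1: T1=9, direction=negative, advance = 115 mod 9 = 7 teeth = 7/9 turn
Gear 1: 115 mod 9 = 7
Fraction = 7 / 9 = 7/9 (gcd(7,9)=1) = 7/9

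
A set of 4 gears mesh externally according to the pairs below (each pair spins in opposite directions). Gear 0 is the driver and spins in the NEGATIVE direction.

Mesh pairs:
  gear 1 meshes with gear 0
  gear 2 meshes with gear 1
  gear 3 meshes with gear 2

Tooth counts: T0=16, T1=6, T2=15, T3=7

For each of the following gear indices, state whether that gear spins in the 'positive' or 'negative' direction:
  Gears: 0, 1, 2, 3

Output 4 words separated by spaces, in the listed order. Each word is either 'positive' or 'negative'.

Gear 0 (driver): negative (depth 0)
  gear 1: meshes with gear 0 -> depth 1 -> positive (opposite of gear 0)
  gear 2: meshes with gear 1 -> depth 2 -> negative (opposite of gear 1)
  gear 3: meshes with gear 2 -> depth 3 -> positive (opposite of gear 2)
Queried indices 0, 1, 2, 3 -> negative, positive, negative, positive

Answer: negative positive negative positive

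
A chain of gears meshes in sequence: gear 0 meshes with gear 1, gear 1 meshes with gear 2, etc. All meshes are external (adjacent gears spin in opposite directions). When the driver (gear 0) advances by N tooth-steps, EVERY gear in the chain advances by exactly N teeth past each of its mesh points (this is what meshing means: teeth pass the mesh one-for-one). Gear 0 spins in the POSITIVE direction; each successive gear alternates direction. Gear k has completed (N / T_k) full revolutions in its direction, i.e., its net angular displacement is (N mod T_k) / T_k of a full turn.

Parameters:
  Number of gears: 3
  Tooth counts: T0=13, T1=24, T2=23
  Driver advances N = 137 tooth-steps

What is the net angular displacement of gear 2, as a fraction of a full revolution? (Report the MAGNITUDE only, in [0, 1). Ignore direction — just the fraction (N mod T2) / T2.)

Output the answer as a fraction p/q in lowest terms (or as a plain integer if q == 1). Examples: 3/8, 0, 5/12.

Chain of 3 gears, tooth counts: [13, 24, 23]
  gear 0: T0=13, direction=positive, advance = 137 mod 13 = 7 teeth = 7/13 turn
  gear 1: T1=24, direction=negative, advance = 137 mod 24 = 17 teeth = 17/24 turn
  gear 2: T2=23, direction=positive, advance = 137 mod 23 = 22 teeth = 22/23 turn
Gear 2: 137 mod 23 = 22
Fraction = 22 / 23 = 22/23 (gcd(22,23)=1) = 22/23

Answer: 22/23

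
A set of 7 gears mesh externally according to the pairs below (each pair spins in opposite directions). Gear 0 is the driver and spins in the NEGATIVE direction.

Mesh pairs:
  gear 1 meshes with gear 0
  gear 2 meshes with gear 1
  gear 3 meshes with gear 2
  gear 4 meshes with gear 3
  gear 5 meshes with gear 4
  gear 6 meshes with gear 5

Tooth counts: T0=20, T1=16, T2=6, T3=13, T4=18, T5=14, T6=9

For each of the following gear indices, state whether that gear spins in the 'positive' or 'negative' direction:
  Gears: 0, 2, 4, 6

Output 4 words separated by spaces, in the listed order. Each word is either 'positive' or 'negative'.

Gear 0 (driver): negative (depth 0)
  gear 1: meshes with gear 0 -> depth 1 -> positive (opposite of gear 0)
  gear 2: meshes with gear 1 -> depth 2 -> negative (opposite of gear 1)
  gear 3: meshes with gear 2 -> depth 3 -> positive (opposite of gear 2)
  gear 4: meshes with gear 3 -> depth 4 -> negative (opposite of gear 3)
  gear 5: meshes with gear 4 -> depth 5 -> positive (opposite of gear 4)
  gear 6: meshes with gear 5 -> depth 6 -> negative (opposite of gear 5)
Queried indices 0, 2, 4, 6 -> negative, negative, negative, negative

Answer: negative negative negative negative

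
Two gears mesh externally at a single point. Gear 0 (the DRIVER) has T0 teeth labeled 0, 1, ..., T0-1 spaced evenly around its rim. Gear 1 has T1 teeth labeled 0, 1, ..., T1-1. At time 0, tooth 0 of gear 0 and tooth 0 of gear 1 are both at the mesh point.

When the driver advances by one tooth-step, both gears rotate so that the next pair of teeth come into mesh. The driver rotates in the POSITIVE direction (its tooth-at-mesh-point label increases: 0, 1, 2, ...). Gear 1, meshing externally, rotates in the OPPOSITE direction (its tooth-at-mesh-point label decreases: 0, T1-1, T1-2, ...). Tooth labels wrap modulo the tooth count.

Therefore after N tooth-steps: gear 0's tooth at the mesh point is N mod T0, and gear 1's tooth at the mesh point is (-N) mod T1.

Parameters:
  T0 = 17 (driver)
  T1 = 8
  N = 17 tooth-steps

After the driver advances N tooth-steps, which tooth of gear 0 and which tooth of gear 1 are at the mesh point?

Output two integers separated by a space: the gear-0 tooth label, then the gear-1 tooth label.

Gear 0 (driver, T0=17): tooth at mesh = N mod T0
  17 = 1 * 17 + 0, so 17 mod 17 = 0
  gear 0 tooth = 0
Gear 1 (driven, T1=8): tooth at mesh = (-N) mod T1
  17 = 2 * 8 + 1, so 17 mod 8 = 1
  (-17) mod 8 = (-1) mod 8 = 8 - 1 = 7
Mesh after 17 steps: gear-0 tooth 0 meets gear-1 tooth 7

Answer: 0 7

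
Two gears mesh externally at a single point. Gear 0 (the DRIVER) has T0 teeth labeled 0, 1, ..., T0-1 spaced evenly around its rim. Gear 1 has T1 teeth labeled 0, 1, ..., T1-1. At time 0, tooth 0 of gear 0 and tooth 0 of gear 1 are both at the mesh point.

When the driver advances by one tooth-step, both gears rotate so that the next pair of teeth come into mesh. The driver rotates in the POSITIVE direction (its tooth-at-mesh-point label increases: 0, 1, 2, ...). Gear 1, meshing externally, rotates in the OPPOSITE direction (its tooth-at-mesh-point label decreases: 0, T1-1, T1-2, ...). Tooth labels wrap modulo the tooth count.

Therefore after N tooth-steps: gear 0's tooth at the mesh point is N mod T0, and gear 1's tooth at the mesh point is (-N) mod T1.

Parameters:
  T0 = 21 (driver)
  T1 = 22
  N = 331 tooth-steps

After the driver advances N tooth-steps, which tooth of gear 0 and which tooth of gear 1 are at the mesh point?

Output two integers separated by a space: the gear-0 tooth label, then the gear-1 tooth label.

Gear 0 (driver, T0=21): tooth at mesh = N mod T0
  331 = 15 * 21 + 16, so 331 mod 21 = 16
  gear 0 tooth = 16
Gear 1 (driven, T1=22): tooth at mesh = (-N) mod T1
  331 = 15 * 22 + 1, so 331 mod 22 = 1
  (-331) mod 22 = (-1) mod 22 = 22 - 1 = 21
Mesh after 331 steps: gear-0 tooth 16 meets gear-1 tooth 21

Answer: 16 21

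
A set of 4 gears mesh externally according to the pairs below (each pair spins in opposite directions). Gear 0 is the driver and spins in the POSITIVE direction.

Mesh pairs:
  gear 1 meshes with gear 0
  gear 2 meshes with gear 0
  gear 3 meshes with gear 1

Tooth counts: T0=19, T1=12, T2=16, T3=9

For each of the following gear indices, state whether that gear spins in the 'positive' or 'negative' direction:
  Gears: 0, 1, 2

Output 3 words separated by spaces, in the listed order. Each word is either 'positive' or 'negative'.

Answer: positive negative negative

Derivation:
Gear 0 (driver): positive (depth 0)
  gear 1: meshes with gear 0 -> depth 1 -> negative (opposite of gear 0)
  gear 2: meshes with gear 0 -> depth 1 -> negative (opposite of gear 0)
  gear 3: meshes with gear 1 -> depth 2 -> positive (opposite of gear 1)
Queried indices 0, 1, 2 -> positive, negative, negative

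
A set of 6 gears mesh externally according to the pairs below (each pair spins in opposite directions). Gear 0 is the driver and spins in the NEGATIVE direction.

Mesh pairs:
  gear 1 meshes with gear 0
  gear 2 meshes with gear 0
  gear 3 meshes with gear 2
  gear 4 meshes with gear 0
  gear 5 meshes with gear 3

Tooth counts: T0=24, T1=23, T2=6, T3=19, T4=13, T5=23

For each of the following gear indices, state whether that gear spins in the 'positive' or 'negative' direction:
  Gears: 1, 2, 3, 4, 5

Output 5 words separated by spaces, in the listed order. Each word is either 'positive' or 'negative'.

Gear 0 (driver): negative (depth 0)
  gear 1: meshes with gear 0 -> depth 1 -> positive (opposite of gear 0)
  gear 2: meshes with gear 0 -> depth 1 -> positive (opposite of gear 0)
  gear 3: meshes with gear 2 -> depth 2 -> negative (opposite of gear 2)
  gear 4: meshes with gear 0 -> depth 1 -> positive (opposite of gear 0)
  gear 5: meshes with gear 3 -> depth 3 -> positive (opposite of gear 3)
Queried indices 1, 2, 3, 4, 5 -> positive, positive, negative, positive, positive

Answer: positive positive negative positive positive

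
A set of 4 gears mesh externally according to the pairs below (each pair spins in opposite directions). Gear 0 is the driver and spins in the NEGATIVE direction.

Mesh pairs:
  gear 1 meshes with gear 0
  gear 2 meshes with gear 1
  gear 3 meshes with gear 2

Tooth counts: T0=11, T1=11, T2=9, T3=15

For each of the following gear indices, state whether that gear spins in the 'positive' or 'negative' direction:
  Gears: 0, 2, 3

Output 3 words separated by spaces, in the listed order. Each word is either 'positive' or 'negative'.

Gear 0 (driver): negative (depth 0)
  gear 1: meshes with gear 0 -> depth 1 -> positive (opposite of gear 0)
  gear 2: meshes with gear 1 -> depth 2 -> negative (opposite of gear 1)
  gear 3: meshes with gear 2 -> depth 3 -> positive (opposite of gear 2)
Queried indices 0, 2, 3 -> negative, negative, positive

Answer: negative negative positive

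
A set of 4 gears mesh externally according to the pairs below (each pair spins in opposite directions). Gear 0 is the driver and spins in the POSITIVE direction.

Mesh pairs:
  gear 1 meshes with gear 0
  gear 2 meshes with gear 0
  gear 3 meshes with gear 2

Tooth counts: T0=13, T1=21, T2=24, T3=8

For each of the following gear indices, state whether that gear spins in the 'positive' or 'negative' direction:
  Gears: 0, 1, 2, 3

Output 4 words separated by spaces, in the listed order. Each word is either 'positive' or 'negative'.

Answer: positive negative negative positive

Derivation:
Gear 0 (driver): positive (depth 0)
  gear 1: meshes with gear 0 -> depth 1 -> negative (opposite of gear 0)
  gear 2: meshes with gear 0 -> depth 1 -> negative (opposite of gear 0)
  gear 3: meshes with gear 2 -> depth 2 -> positive (opposite of gear 2)
Queried indices 0, 1, 2, 3 -> positive, negative, negative, positive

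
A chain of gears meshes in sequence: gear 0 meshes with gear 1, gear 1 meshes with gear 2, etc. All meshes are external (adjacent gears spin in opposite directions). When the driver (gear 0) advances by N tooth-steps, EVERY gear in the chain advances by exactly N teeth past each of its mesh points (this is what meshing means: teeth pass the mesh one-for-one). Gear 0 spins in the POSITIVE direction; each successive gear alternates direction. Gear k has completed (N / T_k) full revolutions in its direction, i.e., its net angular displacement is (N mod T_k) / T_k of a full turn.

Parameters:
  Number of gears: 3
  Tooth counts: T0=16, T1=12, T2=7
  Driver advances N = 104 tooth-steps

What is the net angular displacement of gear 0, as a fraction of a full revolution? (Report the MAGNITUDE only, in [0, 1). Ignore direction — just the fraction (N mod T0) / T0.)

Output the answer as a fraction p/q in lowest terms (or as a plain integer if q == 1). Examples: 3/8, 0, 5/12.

Chain of 3 gears, tooth counts: [16, 12, 7]
  gear 0: T0=16, direction=positive, advance = 104 mod 16 = 8 teeth = 8/16 turn
  gear 1: T1=12, direction=negative, advance = 104 mod 12 = 8 teeth = 8/12 turn
  gear 2: T2=7, direction=positive, advance = 104 mod 7 = 6 teeth = 6/7 turn
Gear 0: 104 mod 16 = 8
Fraction = 8 / 16 = 1/2 (gcd(8,16)=8) = 1/2

Answer: 1/2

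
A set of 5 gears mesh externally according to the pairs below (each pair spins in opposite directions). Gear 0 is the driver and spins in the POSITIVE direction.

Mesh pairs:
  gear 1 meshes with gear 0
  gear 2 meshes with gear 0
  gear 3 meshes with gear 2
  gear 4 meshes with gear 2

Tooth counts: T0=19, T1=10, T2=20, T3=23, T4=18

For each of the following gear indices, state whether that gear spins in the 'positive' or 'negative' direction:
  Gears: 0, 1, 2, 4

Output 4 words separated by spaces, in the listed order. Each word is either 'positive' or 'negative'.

Gear 0 (driver): positive (depth 0)
  gear 1: meshes with gear 0 -> depth 1 -> negative (opposite of gear 0)
  gear 2: meshes with gear 0 -> depth 1 -> negative (opposite of gear 0)
  gear 3: meshes with gear 2 -> depth 2 -> positive (opposite of gear 2)
  gear 4: meshes with gear 2 -> depth 2 -> positive (opposite of gear 2)
Queried indices 0, 1, 2, 4 -> positive, negative, negative, positive

Answer: positive negative negative positive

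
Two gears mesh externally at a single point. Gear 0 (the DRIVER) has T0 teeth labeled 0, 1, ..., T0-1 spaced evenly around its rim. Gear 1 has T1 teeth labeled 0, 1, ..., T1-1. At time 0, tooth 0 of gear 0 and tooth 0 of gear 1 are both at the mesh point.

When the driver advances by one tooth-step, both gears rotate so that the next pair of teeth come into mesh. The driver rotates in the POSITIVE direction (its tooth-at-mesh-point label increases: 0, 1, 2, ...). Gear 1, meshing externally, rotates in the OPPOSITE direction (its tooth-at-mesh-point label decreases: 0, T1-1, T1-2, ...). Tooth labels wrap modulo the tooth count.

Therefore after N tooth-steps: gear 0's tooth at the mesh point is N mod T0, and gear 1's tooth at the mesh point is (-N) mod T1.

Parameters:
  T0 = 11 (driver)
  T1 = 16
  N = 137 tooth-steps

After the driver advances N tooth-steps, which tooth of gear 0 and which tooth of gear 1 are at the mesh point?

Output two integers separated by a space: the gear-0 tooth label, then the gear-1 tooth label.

Answer: 5 7

Derivation:
Gear 0 (driver, T0=11): tooth at mesh = N mod T0
  137 = 12 * 11 + 5, so 137 mod 11 = 5
  gear 0 tooth = 5
Gear 1 (driven, T1=16): tooth at mesh = (-N) mod T1
  137 = 8 * 16 + 9, so 137 mod 16 = 9
  (-137) mod 16 = (-9) mod 16 = 16 - 9 = 7
Mesh after 137 steps: gear-0 tooth 5 meets gear-1 tooth 7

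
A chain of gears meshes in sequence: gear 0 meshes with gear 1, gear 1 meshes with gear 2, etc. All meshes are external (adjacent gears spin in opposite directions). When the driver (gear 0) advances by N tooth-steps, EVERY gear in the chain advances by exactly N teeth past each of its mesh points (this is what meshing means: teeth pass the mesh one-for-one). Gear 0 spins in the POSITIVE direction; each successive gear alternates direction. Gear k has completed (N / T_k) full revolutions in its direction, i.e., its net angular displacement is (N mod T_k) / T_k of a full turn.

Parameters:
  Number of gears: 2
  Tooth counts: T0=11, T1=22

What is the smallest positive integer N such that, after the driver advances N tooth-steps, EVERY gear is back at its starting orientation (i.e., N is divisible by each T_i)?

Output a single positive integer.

Gear k returns to start when N is a multiple of T_k.
All gears at start simultaneously when N is a common multiple of [11, 22]; the smallest such N is lcm(11, 22).
Start: lcm = T0 = 11
Fold in T1=22: gcd(11, 22) = 11; lcm(11, 22) = 11 * 22 / 11 = 242 / 11 = 22
Full cycle length = 22

Answer: 22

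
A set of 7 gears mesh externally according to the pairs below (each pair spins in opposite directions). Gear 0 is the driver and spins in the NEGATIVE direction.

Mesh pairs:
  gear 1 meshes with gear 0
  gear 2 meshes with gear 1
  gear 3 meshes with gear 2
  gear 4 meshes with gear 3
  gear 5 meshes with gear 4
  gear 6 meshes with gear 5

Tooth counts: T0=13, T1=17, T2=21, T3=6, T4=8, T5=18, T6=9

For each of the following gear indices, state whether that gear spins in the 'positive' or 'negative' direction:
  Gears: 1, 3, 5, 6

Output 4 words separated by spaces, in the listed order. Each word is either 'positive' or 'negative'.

Answer: positive positive positive negative

Derivation:
Gear 0 (driver): negative (depth 0)
  gear 1: meshes with gear 0 -> depth 1 -> positive (opposite of gear 0)
  gear 2: meshes with gear 1 -> depth 2 -> negative (opposite of gear 1)
  gear 3: meshes with gear 2 -> depth 3 -> positive (opposite of gear 2)
  gear 4: meshes with gear 3 -> depth 4 -> negative (opposite of gear 3)
  gear 5: meshes with gear 4 -> depth 5 -> positive (opposite of gear 4)
  gear 6: meshes with gear 5 -> depth 6 -> negative (opposite of gear 5)
Queried indices 1, 3, 5, 6 -> positive, positive, positive, negative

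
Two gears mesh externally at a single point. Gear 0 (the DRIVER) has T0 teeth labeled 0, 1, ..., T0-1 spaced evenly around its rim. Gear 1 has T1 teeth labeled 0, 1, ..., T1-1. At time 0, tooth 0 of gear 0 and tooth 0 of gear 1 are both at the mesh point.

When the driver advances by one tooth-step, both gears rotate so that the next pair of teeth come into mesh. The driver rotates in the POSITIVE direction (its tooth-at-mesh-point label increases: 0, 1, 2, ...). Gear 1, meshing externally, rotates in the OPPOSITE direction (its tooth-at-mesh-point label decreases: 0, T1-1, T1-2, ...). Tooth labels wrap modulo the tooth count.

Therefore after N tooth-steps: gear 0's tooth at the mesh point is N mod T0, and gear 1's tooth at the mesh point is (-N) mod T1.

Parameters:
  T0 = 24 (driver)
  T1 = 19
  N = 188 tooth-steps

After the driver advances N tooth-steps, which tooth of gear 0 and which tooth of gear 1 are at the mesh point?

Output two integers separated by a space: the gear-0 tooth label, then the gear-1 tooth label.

Gear 0 (driver, T0=24): tooth at mesh = N mod T0
  188 = 7 * 24 + 20, so 188 mod 24 = 20
  gear 0 tooth = 20
Gear 1 (driven, T1=19): tooth at mesh = (-N) mod T1
  188 = 9 * 19 + 17, so 188 mod 19 = 17
  (-188) mod 19 = (-17) mod 19 = 19 - 17 = 2
Mesh after 188 steps: gear-0 tooth 20 meets gear-1 tooth 2

Answer: 20 2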